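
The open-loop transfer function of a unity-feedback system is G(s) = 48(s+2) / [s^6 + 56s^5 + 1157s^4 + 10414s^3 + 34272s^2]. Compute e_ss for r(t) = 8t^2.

5712

Factoring s^2 from the denominator leaves a polynomial with constant term 34272, so the system is type 2.
K_a = lim_{s→0} s^2·G(s) = 48·2 / 34272 = 1/357.
r(t) = 8t^2 gives R(s) = 16/s^3.
e_ss = 16/K_a = 16/(1/357) = 5712.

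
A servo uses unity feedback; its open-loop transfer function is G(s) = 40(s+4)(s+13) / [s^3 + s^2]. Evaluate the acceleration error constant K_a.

The denominator has no term below s^2 — 2 poles at s=0, type 2.
K_a = lim_{s→0} s^2·G(s) = 40·4·13 / 1 = 2080.

2080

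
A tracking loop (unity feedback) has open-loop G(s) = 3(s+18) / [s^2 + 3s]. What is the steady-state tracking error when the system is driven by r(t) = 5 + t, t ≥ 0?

The denominator has no term below 3s — 1 pole at s=0, type 1. By superposition:
  • 5: tracked with zero error.
  • t: e_ss = 1/K_v with K_v=18 → 1/18.
Total e_ss = 1/18.

1/18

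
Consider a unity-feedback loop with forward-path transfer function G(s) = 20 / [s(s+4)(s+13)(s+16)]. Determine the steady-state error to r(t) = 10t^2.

infinity

System type = 1 (one pole at s=0).
K_a = lim_{s→0} s^2·G(s) = 0; the steady-state error to this parabolic input grows without bound.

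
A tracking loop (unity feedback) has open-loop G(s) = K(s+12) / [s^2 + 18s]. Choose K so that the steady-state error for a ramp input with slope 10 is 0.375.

40

Lowest-order denominator term is 18s, so the open loop has 1 pole at the origin → type 1 system.
K_v = lim_{s→0} s·G(s) = K·12 / 18 = (2/3)·K.
e_ss = 10/K_v = 0.375 ⇒ K_v = 80/3 ⇒ K = (80/3)/(2/3) = 40.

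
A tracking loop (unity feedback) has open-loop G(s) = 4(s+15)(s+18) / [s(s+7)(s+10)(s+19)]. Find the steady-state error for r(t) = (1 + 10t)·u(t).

665/54

System type = 1 (one pole at s=0). By superposition:
  • 1: tracked with zero error.
  • 10t: e_ss = 10/K_v with K_v=108/133 → 665/54.
Total e_ss = 665/54.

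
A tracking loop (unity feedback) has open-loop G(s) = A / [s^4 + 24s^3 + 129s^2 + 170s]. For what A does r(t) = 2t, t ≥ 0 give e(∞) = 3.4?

100

Factoring s from the denominator leaves a polynomial with constant term 170, so the system is type 1.
K_v = lim_{s→0} s·G(s) = A / 170 = (1/170)·A.
e_ss = 2/K_v = 3.4 ⇒ K_v = 10/17 ⇒ A = (10/17)/(1/170) = 100.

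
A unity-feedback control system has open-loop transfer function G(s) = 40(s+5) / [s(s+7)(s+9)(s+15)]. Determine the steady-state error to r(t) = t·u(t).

G(s) has one factor of s in the denominator, so the system is type 1.
K_v = lim_{s→0} s·G(s) = 40·5 / (7·9·15) = 40/189.
e_ss = 1/K_v = 1/(40/189) = 4.725.

4.725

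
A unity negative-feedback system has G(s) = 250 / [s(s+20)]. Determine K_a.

The open loop has one pole at the origin → type 1 system.
K_a = lim_{s→0} s^2·G(s) = 0 (the extra factor of s kills the finite limit).

0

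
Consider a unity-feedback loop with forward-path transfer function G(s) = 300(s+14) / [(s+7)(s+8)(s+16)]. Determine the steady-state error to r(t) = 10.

160/91

The open loop has no poles at the origin → type 0 system.
K_p = lim_{s→0} G(s) = 300·14 / (7·8·16) = 4.6875.
e_ss = 10/(1 + K_p) = 10/5.6875 = 160/91.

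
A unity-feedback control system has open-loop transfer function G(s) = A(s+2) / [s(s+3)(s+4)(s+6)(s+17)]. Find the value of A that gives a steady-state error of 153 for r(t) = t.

4

G(s) has one factor of s in the denominator, so the system is type 1.
K_v = lim_{s→0} s·G(s) = A·2 / (3·4·6·17) = (1/612)·A.
e_ss = 1/K_v = 153 ⇒ K_v = 1/153 ⇒ A = (1/153)/(1/612) = 4.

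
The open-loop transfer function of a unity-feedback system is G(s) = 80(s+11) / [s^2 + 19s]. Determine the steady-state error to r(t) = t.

The denominator has no term below 19s — 1 pole at s=0, type 1.
K_v = lim_{s→0} s·G(s) = 80·11 / 19 = 880/19.
e_ss = 1/K_v = 1/(880/19) = 19/880.

19/880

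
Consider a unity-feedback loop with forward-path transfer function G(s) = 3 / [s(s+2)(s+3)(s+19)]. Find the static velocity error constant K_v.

The open loop has one pole at the origin → type 1 system.
K_v = lim_{s→0} s·G(s) = 3 / (2·3·19) = 1/38.

1/38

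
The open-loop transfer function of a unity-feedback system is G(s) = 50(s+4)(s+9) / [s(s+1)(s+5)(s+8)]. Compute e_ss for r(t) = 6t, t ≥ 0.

2/15

System type = 1 (one pole at s=0).
K_v = lim_{s→0} s·G(s) = 50·4·9 / (1·5·8) = 45.
e_ss = 6/K_v = 6/45 = 2/15.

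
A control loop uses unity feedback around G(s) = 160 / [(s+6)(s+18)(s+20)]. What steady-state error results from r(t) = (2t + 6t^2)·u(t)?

No free integrators in G(s): this is a type 0 system. Taking each input component in turn:
  • 2t: a type-0 system cannot track it, e_ss → ∞.
  • 6t^2: a type-0 system cannot track it, e_ss → ∞.
The unbounded component dominates.

infinity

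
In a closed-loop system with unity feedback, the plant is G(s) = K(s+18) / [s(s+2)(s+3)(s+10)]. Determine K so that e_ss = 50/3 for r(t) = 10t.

2

System type = 1 (one pole at s=0).
K_v = lim_{s→0} s·G(s) = K·18 / (2·3·10) = 0.3·K.
e_ss = 10/K_v = 50/3 ⇒ K_v = 0.6 ⇒ K = 0.6/0.3 = 2.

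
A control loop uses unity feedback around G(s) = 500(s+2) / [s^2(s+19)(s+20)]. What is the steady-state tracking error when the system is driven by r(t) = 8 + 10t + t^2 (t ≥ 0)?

Two free integrators in G(s): this is a type 2 system. By superposition:
  • 8: tracked with zero error.
  • 10t: tracked with zero error.
  • t^2: e_ss = 2/K_a with K_a=50/19 → 0.76.
Total e_ss = 0.76.

0.76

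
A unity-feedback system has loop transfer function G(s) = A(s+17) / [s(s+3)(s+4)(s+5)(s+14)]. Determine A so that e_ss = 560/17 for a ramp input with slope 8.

12

One free integrator in G(s): this is a type 1 system.
K_v = lim_{s→0} s·G(s) = A·17 / (3·4·5·14) = (17/840)·A.
e_ss = 8/K_v = 560/17 ⇒ K_v = 17/70 ⇒ A = (17/70)/(17/840) = 12.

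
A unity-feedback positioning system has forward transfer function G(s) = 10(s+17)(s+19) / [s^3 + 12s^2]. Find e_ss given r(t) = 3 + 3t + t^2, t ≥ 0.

The denominator has no term below 12s^2 — 2 poles at s=0, type 2. Treating each term separately:
  • 3: tracked with zero error.
  • 3t: tracked with zero error.
  • t^2: e_ss = 2/K_a with K_a=1615/6 → 12/1615.
Total e_ss = 12/1615.

12/1615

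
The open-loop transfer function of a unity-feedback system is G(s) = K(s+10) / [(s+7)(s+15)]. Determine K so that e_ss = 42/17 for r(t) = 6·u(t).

15

G(s) has no factors of s in the denominator, so the system is type 0.
K_p = lim_{s→0} G(s) = K·10 / (7·15) = (2/21)·K.
e_ss = 6/(1 + K_p) = 42/17 ⇒ 1 + (2/21)·K = 17/7 ⇒ K = 15.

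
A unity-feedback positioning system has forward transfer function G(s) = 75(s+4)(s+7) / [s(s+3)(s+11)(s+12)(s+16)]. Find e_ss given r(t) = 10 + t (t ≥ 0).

The open loop has one pole at the origin → type 1 system. By superposition:
  • 10: tracked with zero error.
  • t: e_ss = 1/K_v with K_v=175/528 → 528/175.
Total e_ss = 528/175.

528/175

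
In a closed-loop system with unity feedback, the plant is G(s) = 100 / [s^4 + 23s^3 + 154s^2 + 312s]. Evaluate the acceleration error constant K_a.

0

Factoring s from the denominator leaves a polynomial with constant term 312, so the system is type 1.
K_a = lim_{s→0} s^2·G(s) = 0 (the extra factor of s kills the finite limit).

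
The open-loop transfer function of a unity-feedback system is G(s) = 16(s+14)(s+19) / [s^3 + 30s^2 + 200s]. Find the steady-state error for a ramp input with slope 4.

25/133

Lowest-order denominator term is 200s, so the open loop has 1 pole at the origin → type 1 system.
K_v = lim_{s→0} s·G(s) = 16·14·19 / 200 = 21.28.
e_ss = 4/K_v = 4/21.28 = 25/133.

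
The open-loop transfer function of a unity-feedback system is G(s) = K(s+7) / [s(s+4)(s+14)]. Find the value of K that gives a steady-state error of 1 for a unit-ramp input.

G(s) has one factor of s in the denominator, so the system is type 1.
K_v = lim_{s→0} s·G(s) = K·7 / (4·14) = 0.125·K.
e_ss = 1/K_v = 1 ⇒ K_v = 1 ⇒ K = 1/0.125 = 8.

8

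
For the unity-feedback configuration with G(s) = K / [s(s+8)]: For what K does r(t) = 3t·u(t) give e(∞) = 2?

System type = 1 (one pole at s=0).
K_v = lim_{s→0} s·G(s) = K / (8) = 0.125·K.
e_ss = 3/K_v = 2 ⇒ K_v = 1.5 ⇒ K = 1.5/0.125 = 12.

12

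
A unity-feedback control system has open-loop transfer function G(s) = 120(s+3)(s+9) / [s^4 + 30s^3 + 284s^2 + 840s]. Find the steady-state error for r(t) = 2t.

The denominator has no term below 840s — 1 pole at s=0, type 1.
K_v = lim_{s→0} s·G(s) = 120·3·9 / 840 = 27/7.
e_ss = 2/K_v = 2/(27/7) = 14/27.

14/27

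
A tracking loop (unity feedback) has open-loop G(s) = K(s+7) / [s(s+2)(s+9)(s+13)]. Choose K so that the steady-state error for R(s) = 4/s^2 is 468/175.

One free integrator in G(s): this is a type 1 system.
K_v = lim_{s→0} s·G(s) = K·7 / (2·9·13) = (7/234)·K.
e_ss = 4/K_v = 468/175 ⇒ K_v = 175/117 ⇒ K = (175/117)/(7/234) = 50.

50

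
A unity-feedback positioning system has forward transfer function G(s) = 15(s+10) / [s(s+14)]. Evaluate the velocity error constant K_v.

75/7

System type = 1 (one pole at s=0).
K_v = lim_{s→0} s·G(s) = 15·10 / (14) = 75/7.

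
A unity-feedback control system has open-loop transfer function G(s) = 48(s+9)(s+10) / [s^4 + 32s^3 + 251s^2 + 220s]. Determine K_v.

The denominator has no term below 220s — 1 pole at s=0, type 1.
K_v = lim_{s→0} s·G(s) = 48·9·10 / 220 = 216/11.

216/11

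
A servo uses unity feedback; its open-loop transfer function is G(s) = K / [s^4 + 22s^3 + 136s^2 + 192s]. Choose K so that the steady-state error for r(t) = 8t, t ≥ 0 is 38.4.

40

Lowest-order denominator term is 192s, so the open loop has 1 pole at the origin → type 1 system.
K_v = lim_{s→0} s·G(s) = K / 192 = (1/192)·K.
e_ss = 8/K_v = 38.4 ⇒ K_v = 5/24 ⇒ K = (5/24)/(1/192) = 40.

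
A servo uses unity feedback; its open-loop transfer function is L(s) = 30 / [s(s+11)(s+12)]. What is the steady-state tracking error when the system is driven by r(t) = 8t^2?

infinity

The open loop has one pole at the origin → type 1 system.
K_a = lim_{s→0} s^2·L(s) = 0; the steady-state error to this parabolic input grows without bound.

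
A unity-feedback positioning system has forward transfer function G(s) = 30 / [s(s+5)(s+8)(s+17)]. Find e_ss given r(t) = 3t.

68

G(s) has one factor of s in the denominator, so the system is type 1.
K_v = lim_{s→0} s·G(s) = 30 / (5·8·17) = 3/68.
e_ss = 3/K_v = 3/(3/68) = 68.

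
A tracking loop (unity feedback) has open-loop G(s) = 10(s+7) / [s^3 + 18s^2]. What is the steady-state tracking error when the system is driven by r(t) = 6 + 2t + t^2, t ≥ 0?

The denominator has no term below 18s^2 — 2 poles at s=0, type 2. By superposition:
  • 6: tracked with zero error.
  • 2t: tracked with zero error.
  • t^2: e_ss = 2/K_a with K_a=35/9 → 18/35.
Total e_ss = 18/35.

18/35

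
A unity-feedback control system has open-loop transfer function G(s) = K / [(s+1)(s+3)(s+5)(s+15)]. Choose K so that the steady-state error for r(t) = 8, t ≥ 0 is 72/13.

100

The open loop has no poles at the origin → type 0 system.
K_p = lim_{s→0} G(s) = K / (1·3·5·15) = (1/225)·K.
e_ss = 8/(1 + K_p) = 72/13 ⇒ 1 + (1/225)·K = 13/9 ⇒ K = 100.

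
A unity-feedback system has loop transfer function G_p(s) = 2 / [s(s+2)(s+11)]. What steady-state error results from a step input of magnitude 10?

One free integrator in G_p(s): this is a type 1 system.
A type-1 system has K_p = ∞, so it tracks a step input with zero steady-state error.

0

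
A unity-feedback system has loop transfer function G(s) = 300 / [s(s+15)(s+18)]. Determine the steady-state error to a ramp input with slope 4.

3.6

The open loop has one pole at the origin → type 1 system.
K_v = lim_{s→0} s·G(s) = 300 / (15·18) = 10/9.
e_ss = 4/K_v = 4/(10/9) = 3.6.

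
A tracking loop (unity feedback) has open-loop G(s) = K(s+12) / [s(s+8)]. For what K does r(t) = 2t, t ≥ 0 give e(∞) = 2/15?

10

The open loop has one pole at the origin → type 1 system.
K_v = lim_{s→0} s·G(s) = K·12 / (8) = 1.5·K.
e_ss = 2/K_v = 2/15 ⇒ K_v = 15 ⇒ K = 15/1.5 = 10.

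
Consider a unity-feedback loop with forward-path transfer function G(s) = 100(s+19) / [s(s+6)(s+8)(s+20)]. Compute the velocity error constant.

95/48

G(s) has one factor of s in the denominator, so the system is type 1.
K_v = lim_{s→0} s·G(s) = 100·19 / (6·8·20) = 95/48.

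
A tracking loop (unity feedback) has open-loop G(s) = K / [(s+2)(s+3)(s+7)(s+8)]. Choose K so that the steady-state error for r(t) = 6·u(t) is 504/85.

The open loop has no poles at the origin → type 0 system.
K_p = lim_{s→0} G(s) = K / (2·3·7·8) = (1/336)·K.
e_ss = 6/(1 + K_p) = 504/85 ⇒ 1 + (1/336)·K = 85/84 ⇒ K = 4.

4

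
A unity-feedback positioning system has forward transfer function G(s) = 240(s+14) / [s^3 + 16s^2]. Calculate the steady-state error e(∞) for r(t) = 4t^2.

4/105

Factoring s^2 from the denominator leaves a polynomial with constant term 16, so the system is type 2.
K_a = lim_{s→0} s^2·G(s) = 240·14 / 16 = 210.
r(t) = 4t^2 gives R(s) = 8/s^3.
e_ss = 8/K_a = 8/210 = 4/105.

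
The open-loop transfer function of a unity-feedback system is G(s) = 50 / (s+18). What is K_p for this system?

No free integrators in G(s): this is a type 0 system.
K_p = lim_{s→0} G(s) = 50 / (18) = 25/9.

25/9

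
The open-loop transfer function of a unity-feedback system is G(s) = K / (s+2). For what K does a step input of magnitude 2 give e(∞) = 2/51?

The open loop has no poles at the origin → type 0 system.
K_p = lim_{s→0} G(s) = K / (2) = 0.5·K.
e_ss = 2/(1 + K_p) = 2/51 ⇒ 1 + 0.5·K = 51 ⇒ K = 100.

100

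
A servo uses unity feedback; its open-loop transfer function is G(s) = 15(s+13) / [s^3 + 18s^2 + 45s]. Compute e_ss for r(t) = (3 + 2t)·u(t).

The denominator has no term below 45s — 1 pole at s=0, type 1. Taking each input component in turn:
  • 3: tracked with zero error.
  • 2t: e_ss = 2/K_v with K_v=13/3 → 6/13.
Total e_ss = 6/13.

6/13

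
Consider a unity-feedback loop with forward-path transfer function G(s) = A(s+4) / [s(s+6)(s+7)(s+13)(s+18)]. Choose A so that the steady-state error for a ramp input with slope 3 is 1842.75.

4

System type = 1 (one pole at s=0).
K_v = lim_{s→0} s·G(s) = A·4 / (6·7·13·18) = (1/2457)·A.
e_ss = 3/K_v = 1842.75 ⇒ K_v = 4/2457 ⇒ A = (4/2457)/(1/2457) = 4.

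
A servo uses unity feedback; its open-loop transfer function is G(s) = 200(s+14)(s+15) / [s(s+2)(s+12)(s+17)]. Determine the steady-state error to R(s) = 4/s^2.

The open loop has one pole at the origin → type 1 system.
K_v = lim_{s→0} s·G(s) = 200·14·15 / (2·12·17) = 1750/17.
e_ss = 4/K_v = 4/(1750/17) = 34/875.

34/875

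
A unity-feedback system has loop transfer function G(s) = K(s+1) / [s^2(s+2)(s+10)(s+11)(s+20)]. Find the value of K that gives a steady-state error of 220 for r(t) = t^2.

40

System type = 2 (two poles at s=0).
K_a = lim_{s→0} s^2·G(s) = K·1 / (2·10·11·20) = (1/4400)·K.
e_ss = 2/K_a = 220 ⇒ K_a = 1/110 ⇒ K = (1/110)/(1/4400) = 40.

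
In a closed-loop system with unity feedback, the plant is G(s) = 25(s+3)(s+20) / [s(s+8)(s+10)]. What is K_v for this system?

18.75

The open loop has one pole at the origin → type 1 system.
K_v = lim_{s→0} s·G(s) = 25·3·20 / (8·10) = 18.75.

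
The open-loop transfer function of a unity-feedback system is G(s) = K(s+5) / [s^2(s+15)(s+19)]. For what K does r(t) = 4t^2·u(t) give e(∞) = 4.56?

100

The open loop has two poles at the origin → type 2 system.
K_a = lim_{s→0} s^2·G(s) = K·5 / (15·19) = (1/57)·K.
e_ss = 8/K_a = 4.56 ⇒ K_a = 100/57 ⇒ K = (100/57)/(1/57) = 100.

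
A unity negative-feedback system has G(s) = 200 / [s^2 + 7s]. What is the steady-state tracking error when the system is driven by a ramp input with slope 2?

Factoring s from the denominator leaves a polynomial with constant term 7, so the system is type 1.
K_v = lim_{s→0} s·G(s) = 200 / 7 = 200/7.
e_ss = 2/K_v = 2/(200/7) = 0.07.

0.07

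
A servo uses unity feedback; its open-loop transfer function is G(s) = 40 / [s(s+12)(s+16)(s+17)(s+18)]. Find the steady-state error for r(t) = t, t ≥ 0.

System type = 1 (one pole at s=0).
K_v = lim_{s→0} s·G(s) = 40 / (12·16·17·18) = 5/7344.
e_ss = 1/K_v = 1/(5/7344) = 1468.8.

1468.8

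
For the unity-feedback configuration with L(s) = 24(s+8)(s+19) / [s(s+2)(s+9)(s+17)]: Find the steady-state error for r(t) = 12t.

System type = 1 (one pole at s=0).
K_v = lim_{s→0} s·L(s) = 24·8·19 / (2·9·17) = 608/51.
e_ss = 12/K_v = 12/(608/51) = 153/152.

153/152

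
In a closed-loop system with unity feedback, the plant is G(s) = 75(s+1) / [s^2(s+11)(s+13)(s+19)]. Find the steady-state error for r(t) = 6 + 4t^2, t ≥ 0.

System type = 2 (two poles at s=0). Taking each input component in turn:
  • 6: tracked with zero error.
  • 4t^2: e_ss = 8/K_a with K_a=75/2717 → 21736/75.
Total e_ss = 21736/75.

21736/75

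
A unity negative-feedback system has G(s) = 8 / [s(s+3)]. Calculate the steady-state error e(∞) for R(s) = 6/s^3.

infinity

One free integrator in G(s): this is a type 1 system.
K_a = lim_{s→0} s^2·G(s) = 0; the steady-state error to this parabolic input grows without bound.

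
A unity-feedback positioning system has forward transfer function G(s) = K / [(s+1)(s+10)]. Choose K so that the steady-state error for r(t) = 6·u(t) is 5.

System type = 0 (no poles at s=0).
K_p = lim_{s→0} G(s) = K / (1·10) = 0.1·K.
e_ss = 6/(1 + K_p) = 5 ⇒ 1 + 0.1·K = 1.2 ⇒ K = 2.

2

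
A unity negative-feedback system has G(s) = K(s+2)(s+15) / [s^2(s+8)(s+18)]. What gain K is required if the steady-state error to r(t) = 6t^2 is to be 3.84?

15

G(s) has two factors of s in the denominator, so the system is type 2.
K_a = lim_{s→0} s^2·G(s) = K·2·15 / (8·18) = (5/24)·K.
e_ss = 12/K_a = 3.84 ⇒ K_a = 3.125 ⇒ K = 3.125/(5/24) = 15.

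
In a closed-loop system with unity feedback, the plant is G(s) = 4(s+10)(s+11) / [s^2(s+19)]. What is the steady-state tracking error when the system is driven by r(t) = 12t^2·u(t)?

System type = 2 (two poles at s=0).
K_a = lim_{s→0} s^2·G(s) = 4·10·11 / (19) = 440/19.
r(t) = 12t^2 gives R(s) = 24/s^3.
e_ss = 24/K_a = 24/(440/19) = 57/55.

57/55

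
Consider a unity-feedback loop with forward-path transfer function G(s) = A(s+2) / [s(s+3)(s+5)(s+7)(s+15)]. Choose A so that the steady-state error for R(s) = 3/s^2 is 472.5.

The open loop has one pole at the origin → type 1 system.
K_v = lim_{s→0} s·G(s) = A·2 / (3·5·7·15) = (2/1575)·A.
e_ss = 3/K_v = 472.5 ⇒ K_v = 2/315 ⇒ A = (2/315)/(2/1575) = 5.

5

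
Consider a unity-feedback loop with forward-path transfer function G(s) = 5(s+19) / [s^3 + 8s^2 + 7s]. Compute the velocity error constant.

95/7

Factoring s from the denominator leaves a polynomial with constant term 7, so the system is type 1.
K_v = lim_{s→0} s·G(s) = 5·19 / 7 = 95/7.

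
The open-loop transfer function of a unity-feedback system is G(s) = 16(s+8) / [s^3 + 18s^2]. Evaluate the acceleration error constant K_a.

The denominator has no term below 18s^2 — 2 poles at s=0, type 2.
K_a = lim_{s→0} s^2·G(s) = 16·8 / 18 = 64/9.

64/9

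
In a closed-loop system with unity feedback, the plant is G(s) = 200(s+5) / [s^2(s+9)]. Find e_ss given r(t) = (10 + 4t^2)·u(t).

0.072

The open loop has two poles at the origin → type 2 system. By superposition:
  • 10: tracked with zero error.
  • 4t^2: e_ss = 8/K_a with K_a=1000/9 → 0.072.
Total e_ss = 0.072.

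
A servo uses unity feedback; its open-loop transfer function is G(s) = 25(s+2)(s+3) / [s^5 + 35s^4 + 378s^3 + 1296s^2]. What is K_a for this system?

25/216

Lowest-order denominator term is 1296s^2, so the open loop has 2 poles at the origin → type 2 system.
K_a = lim_{s→0} s^2·G(s) = 25·2·3 / 1296 = 25/216.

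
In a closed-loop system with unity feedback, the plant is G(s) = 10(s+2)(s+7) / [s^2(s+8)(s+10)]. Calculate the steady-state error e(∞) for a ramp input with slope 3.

G(s) has two factors of s in the denominator, so the system is type 2.
A type-2 system has K_v = ∞, so it tracks a ramp input with zero steady-state error.

0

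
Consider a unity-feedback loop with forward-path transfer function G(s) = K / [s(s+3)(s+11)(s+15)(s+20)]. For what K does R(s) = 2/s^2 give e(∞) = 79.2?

250

The open loop has one pole at the origin → type 1 system.
K_v = lim_{s→0} s·G(s) = K / (3·11·15·20) = (1/9900)·K.
e_ss = 2/K_v = 79.2 ⇒ K_v = 5/198 ⇒ K = (5/198)/(1/9900) = 250.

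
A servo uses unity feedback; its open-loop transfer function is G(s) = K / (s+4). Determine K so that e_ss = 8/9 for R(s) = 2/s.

No free integrators in G(s): this is a type 0 system.
K_p = lim_{s→0} G(s) = K / (4) = 0.25·K.
e_ss = 2/(1 + K_p) = 8/9 ⇒ 1 + 0.25·K = 2.25 ⇒ K = 5.

5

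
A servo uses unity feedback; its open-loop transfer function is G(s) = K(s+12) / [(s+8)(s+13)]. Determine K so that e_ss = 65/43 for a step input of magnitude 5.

20

The open loop has no poles at the origin → type 0 system.
K_p = lim_{s→0} G(s) = K·12 / (8·13) = (3/26)·K.
e_ss = 5/(1 + K_p) = 65/43 ⇒ 1 + (3/26)·K = 43/13 ⇒ K = 20.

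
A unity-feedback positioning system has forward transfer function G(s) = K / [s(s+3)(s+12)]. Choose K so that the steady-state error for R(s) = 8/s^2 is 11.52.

25

G(s) has one factor of s in the denominator, so the system is type 1.
K_v = lim_{s→0} s·G(s) = K / (3·12) = (1/36)·K.
e_ss = 8/K_v = 11.52 ⇒ K_v = 25/36 ⇒ K = (25/36)/(1/36) = 25.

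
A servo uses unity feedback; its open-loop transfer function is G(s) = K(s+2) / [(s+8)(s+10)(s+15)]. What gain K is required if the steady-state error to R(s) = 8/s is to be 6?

G(s) has no factors of s in the denominator, so the system is type 0.
K_p = lim_{s→0} G(s) = K·2 / (8·10·15) = (1/600)·K.
e_ss = 8/(1 + K_p) = 6 ⇒ 1 + (1/600)·K = 4/3 ⇒ K = 200.

200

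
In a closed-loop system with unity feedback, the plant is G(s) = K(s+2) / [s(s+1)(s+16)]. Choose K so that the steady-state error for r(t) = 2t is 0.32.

The open loop has one pole at the origin → type 1 system.
K_v = lim_{s→0} s·G(s) = K·2 / (1·16) = 0.125·K.
e_ss = 2/K_v = 0.32 ⇒ K_v = 6.25 ⇒ K = 6.25/0.125 = 50.

50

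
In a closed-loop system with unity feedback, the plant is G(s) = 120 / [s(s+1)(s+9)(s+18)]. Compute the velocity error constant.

The open loop has one pole at the origin → type 1 system.
K_v = lim_{s→0} s·G(s) = 120 / (1·9·18) = 20/27.

20/27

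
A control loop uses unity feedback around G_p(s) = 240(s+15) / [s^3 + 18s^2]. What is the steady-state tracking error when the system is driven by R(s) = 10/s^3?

0.05

Factoring s^2 from the denominator leaves a polynomial with constant term 18, so the system is type 2.
K_a = lim_{s→0} s^2·G_p(s) = 240·15 / 18 = 200.
r(t) = 5t^2 gives R(s) = 10/s^3.
e_ss = 10/K_a = 10/200 = 0.05.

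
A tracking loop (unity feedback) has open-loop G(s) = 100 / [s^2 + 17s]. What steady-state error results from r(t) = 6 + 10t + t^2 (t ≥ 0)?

The denominator has no term below 17s — 1 pole at s=0, type 1. By superposition:
  • 6: tracked with zero error.
  • 10t: e_ss = 10/K_v with K_v=100/17 → 1.7.
  • t^2: a type-1 system cannot track it, e_ss → ∞.
The unbounded component dominates.

infinity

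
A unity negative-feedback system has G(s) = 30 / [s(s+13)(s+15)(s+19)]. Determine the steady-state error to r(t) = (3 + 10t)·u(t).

The open loop has one pole at the origin → type 1 system. By superposition:
  • 3: tracked with zero error.
  • 10t: e_ss = 10/K_v with K_v=2/247 → 1235.
Total e_ss = 1235.

1235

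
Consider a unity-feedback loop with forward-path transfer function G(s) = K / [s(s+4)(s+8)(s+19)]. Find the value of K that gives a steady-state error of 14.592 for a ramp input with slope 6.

250

One free integrator in G(s): this is a type 1 system.
K_v = lim_{s→0} s·G(s) = K / (4·8·19) = (1/608)·K.
e_ss = 6/K_v = 14.592 ⇒ K_v = 125/304 ⇒ K = (125/304)/(1/608) = 250.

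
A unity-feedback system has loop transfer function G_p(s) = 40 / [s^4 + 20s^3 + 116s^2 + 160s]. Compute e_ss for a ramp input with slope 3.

12

Factoring s from the denominator leaves a polynomial with constant term 160, so the system is type 1.
K_v = lim_{s→0} s·G_p(s) = 40 / 160 = 0.25.
e_ss = 3/K_v = 3/0.25 = 12.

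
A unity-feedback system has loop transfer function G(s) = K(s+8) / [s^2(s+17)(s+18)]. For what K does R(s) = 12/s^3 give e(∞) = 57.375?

8

System type = 2 (two poles at s=0).
K_a = lim_{s→0} s^2·G(s) = K·8 / (17·18) = (4/153)·K.
e_ss = 12/K_a = 57.375 ⇒ K_a = 32/153 ⇒ K = (32/153)/(4/153) = 8.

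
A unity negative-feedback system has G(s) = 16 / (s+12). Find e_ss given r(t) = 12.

No free integrators in G(s): this is a type 0 system.
K_p = lim_{s→0} G(s) = 16 / (12) = 4/3.
e_ss = 12/(1 + K_p) = 12/(7/3) = 36/7.

36/7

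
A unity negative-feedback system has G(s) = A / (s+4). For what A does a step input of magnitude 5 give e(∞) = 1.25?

G(s) has no factors of s in the denominator, so the system is type 0.
K_p = lim_{s→0} G(s) = A / (4) = 0.25·A.
e_ss = 5/(1 + K_p) = 1.25 ⇒ 1 + 0.25·A = 4 ⇒ A = 12.

12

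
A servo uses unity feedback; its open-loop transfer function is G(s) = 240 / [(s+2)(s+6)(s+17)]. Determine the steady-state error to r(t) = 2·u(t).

G(s) has no factors of s in the denominator, so the system is type 0.
K_p = lim_{s→0} G(s) = 240 / (2·6·17) = 20/17.
e_ss = 2/(1 + K_p) = 2/(37/17) = 34/37.

34/37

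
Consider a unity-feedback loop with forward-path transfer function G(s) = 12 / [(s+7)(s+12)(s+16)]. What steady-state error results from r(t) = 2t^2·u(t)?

infinity

G(s) has no factors of s in the denominator, so the system is type 0.
For a type-0 system K_a = 0, so e_ss to a parabolic input is unbounded.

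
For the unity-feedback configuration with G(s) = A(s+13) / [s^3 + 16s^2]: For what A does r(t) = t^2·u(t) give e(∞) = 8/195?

Factoring s^2 from the denominator leaves a polynomial with constant term 16, so the system is type 2.
K_a = lim_{s→0} s^2·G(s) = A·13 / 16 = 0.8125·A.
e_ss = 2/K_a = 8/195 ⇒ K_a = 48.75 ⇒ A = 48.75/0.8125 = 60.

60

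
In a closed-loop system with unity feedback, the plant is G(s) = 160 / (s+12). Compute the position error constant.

System type = 0 (no poles at s=0).
K_p = lim_{s→0} G(s) = 160 / (12) = 40/3.

40/3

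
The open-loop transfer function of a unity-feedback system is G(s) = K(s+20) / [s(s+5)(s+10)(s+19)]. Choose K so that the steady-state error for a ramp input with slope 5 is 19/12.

The open loop has one pole at the origin → type 1 system.
K_v = lim_{s→0} s·G(s) = K·20 / (5·10·19) = (2/95)·K.
e_ss = 5/K_v = 19/12 ⇒ K_v = 60/19 ⇒ K = (60/19)/(2/95) = 150.

150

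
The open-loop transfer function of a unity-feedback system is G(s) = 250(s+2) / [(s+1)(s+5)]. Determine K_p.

100

The open loop has no poles at the origin → type 0 system.
K_p = lim_{s→0} G(s) = 250·2 / (1·5) = 100.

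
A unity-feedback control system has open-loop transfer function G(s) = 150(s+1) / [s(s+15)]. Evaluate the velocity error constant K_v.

The open loop has one pole at the origin → type 1 system.
K_v = lim_{s→0} s·G(s) = 150·1 / (15) = 10.

10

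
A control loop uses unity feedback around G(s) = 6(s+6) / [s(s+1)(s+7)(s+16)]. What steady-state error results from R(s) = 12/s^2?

112/3

G(s) has one factor of s in the denominator, so the system is type 1.
K_v = lim_{s→0} s·G(s) = 6·6 / (1·7·16) = 9/28.
e_ss = 12/K_v = 12/(9/28) = 112/3.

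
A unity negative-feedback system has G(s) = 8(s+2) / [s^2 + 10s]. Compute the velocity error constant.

1.6

Lowest-order denominator term is 10s, so the open loop has 1 pole at the origin → type 1 system.
K_v = lim_{s→0} s·G(s) = 8·2 / 10 = 1.6.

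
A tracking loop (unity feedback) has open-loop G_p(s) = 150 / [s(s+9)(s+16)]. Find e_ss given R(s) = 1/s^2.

0.96

G_p(s) has one factor of s in the denominator, so the system is type 1.
K_v = lim_{s→0} s·G_p(s) = 150 / (9·16) = 25/24.
e_ss = 1/K_v = 1/(25/24) = 0.96.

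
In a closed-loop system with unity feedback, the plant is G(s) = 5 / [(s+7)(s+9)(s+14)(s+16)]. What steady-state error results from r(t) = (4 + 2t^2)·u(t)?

infinity

The open loop has no poles at the origin → type 0 system. By superposition:
  • 4: e_ss = 4/(1+K_p) with K_p=5/14112 → 56448/14117.
  • 2t^2: a type-0 system cannot track it, e_ss → ∞.
The unbounded component dominates.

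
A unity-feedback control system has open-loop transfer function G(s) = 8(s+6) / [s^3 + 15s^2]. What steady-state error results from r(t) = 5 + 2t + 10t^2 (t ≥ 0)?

6.25

The denominator has no term below 15s^2 — 2 poles at s=0, type 2. By superposition:
  • 5: tracked with zero error.
  • 2t: tracked with zero error.
  • 10t^2: e_ss = 20/K_a with K_a=3.2 → 6.25.
Total e_ss = 6.25.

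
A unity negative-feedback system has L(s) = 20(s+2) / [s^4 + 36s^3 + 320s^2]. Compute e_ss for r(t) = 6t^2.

96

Lowest-order denominator term is 320s^2, so the open loop has 2 poles at the origin → type 2 system.
K_a = lim_{s→0} s^2·L(s) = 20·2 / 320 = 0.125.
r(t) = 6t^2 gives R(s) = 12/s^3.
e_ss = 12/K_a = 12/0.125 = 96.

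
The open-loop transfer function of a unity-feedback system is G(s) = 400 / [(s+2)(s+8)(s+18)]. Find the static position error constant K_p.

25/18

System type = 0 (no poles at s=0).
K_p = lim_{s→0} G(s) = 400 / (2·8·18) = 25/18.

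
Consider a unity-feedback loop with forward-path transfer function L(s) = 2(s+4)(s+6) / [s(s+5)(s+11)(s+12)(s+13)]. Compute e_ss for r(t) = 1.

0

One free integrator in L(s): this is a type 1 system.
K_p = ∞ for a type-1 system; e_ss to a step is zero.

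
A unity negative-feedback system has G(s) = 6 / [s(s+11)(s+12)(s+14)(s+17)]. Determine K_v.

G(s) has one factor of s in the denominator, so the system is type 1.
K_v = lim_{s→0} s·G(s) = 6 / (11·12·14·17) = 1/5236.

1/5236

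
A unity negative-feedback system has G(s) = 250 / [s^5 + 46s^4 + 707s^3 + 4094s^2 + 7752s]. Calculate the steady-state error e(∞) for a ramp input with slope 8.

248.064

Lowest-order denominator term is 7752s, so the open loop has 1 pole at the origin → type 1 system.
K_v = lim_{s→0} s·G(s) = 250 / 7752 = 125/3876.
e_ss = 8/K_v = 8/(125/3876) = 248.064.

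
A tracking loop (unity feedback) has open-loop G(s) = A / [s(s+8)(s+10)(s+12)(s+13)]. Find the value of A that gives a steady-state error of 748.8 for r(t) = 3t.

50

One free integrator in G(s): this is a type 1 system.
K_v = lim_{s→0} s·G(s) = A / (8·10·12·13) = (1/12480)·A.
e_ss = 3/K_v = 748.8 ⇒ K_v = 5/1248 ⇒ A = (5/1248)/(1/12480) = 50.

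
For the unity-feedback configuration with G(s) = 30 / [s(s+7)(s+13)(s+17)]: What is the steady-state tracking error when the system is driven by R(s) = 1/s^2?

G(s) has one factor of s in the denominator, so the system is type 1.
K_v = lim_{s→0} s·G(s) = 30 / (7·13·17) = 30/1547.
e_ss = 1/K_v = 1/(30/1547) = 1547/30.

1547/30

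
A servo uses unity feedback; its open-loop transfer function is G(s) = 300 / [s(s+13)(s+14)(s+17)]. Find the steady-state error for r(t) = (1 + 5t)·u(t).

G(s) has one factor of s in the denominator, so the system is type 1. By superposition:
  • 1: tracked with zero error.
  • 5t: e_ss = 5/K_v with K_v=150/1547 → 1547/30.
Total e_ss = 1547/30.

1547/30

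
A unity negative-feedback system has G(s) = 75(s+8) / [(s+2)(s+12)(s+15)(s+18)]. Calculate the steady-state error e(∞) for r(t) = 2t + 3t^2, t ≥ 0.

System type = 0 (no poles at s=0). Treating each term separately:
  • 2t: a type-0 system cannot track it, e_ss → ∞.
  • 3t^2: a type-0 system cannot track it, e_ss → ∞.
The unbounded component dominates.

infinity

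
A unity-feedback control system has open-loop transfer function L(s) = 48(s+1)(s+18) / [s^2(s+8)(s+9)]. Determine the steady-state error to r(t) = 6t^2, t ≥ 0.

L(s) has two factors of s in the denominator, so the system is type 2.
K_a = lim_{s→0} s^2·L(s) = 48·1·18 / (8·9) = 12.
r(t) = 6t^2 gives R(s) = 12/s^3.
e_ss = 12/K_a = 12/12 = 1.

1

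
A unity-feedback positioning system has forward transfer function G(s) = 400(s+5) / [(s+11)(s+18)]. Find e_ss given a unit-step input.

The open loop has no poles at the origin → type 0 system.
K_p = lim_{s→0} G(s) = 400·5 / (11·18) = 1000/99.
e_ss = 1/(1 + K_p) = 1/(1099/99) = 99/1099.

99/1099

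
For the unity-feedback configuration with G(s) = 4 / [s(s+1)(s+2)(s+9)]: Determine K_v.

The open loop has one pole at the origin → type 1 system.
K_v = lim_{s→0} s·G(s) = 4 / (1·2·9) = 2/9.

2/9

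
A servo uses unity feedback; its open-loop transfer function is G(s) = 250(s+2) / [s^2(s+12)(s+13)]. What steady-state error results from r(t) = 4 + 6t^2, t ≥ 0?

3.744

The open loop has two poles at the origin → type 2 system. Treating each term separately:
  • 4: tracked with zero error.
  • 6t^2: e_ss = 12/K_a with K_a=125/39 → 3.744.
Total e_ss = 3.744.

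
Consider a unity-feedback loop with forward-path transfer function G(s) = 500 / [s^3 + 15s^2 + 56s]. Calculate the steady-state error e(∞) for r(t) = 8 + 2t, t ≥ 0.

Lowest-order denominator term is 56s, so the open loop has 1 pole at the origin → type 1 system. By superposition:
  • 8: tracked with zero error.
  • 2t: e_ss = 2/K_v with K_v=125/14 → 0.224.
Total e_ss = 0.224.

0.224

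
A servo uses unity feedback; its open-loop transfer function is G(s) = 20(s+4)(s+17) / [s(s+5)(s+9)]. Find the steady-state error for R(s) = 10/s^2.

45/136

G(s) has one factor of s in the denominator, so the system is type 1.
K_v = lim_{s→0} s·G(s) = 20·4·17 / (5·9) = 272/9.
e_ss = 10/K_v = 10/(272/9) = 45/136.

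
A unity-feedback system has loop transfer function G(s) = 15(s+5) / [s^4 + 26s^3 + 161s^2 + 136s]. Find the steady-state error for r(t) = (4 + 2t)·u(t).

272/75

Factoring s from the denominator leaves a polynomial with constant term 136, so the system is type 1. By superposition:
  • 4: tracked with zero error.
  • 2t: e_ss = 2/K_v with K_v=75/136 → 272/75.
Total e_ss = 272/75.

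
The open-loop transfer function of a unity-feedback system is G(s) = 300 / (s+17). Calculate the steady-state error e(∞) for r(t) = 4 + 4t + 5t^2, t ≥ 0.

infinity

G(s) has no factors of s in the denominator, so the system is type 0. Treating each term separately:
  • 4: e_ss = 4/(1+K_p) with K_p=300/17 → 68/317.
  • 4t: a type-0 system cannot track it, e_ss → ∞.
  • 5t^2: a type-0 system cannot track it, e_ss → ∞.
The unbounded component dominates.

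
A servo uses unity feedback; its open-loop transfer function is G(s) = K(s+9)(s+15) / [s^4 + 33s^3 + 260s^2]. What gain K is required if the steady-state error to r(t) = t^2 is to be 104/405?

15

Lowest-order denominator term is 260s^2, so the open loop has 2 poles at the origin → type 2 system.
K_a = lim_{s→0} s^2·G(s) = K·9·15 / 260 = (27/52)·K.
e_ss = 2/K_a = 104/405 ⇒ K_a = 405/52 ⇒ K = (405/52)/(27/52) = 15.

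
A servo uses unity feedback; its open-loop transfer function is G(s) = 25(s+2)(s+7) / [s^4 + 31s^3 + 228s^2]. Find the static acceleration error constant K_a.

175/114

Factoring s^2 from the denominator leaves a polynomial with constant term 228, so the system is type 2.
K_a = lim_{s→0} s^2·G(s) = 25·2·7 / 228 = 175/114.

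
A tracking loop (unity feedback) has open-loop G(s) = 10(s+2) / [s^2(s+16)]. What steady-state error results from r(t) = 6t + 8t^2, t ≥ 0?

The open loop has two poles at the origin → type 2 system. By superposition:
  • 6t: tracked with zero error.
  • 8t^2: e_ss = 16/K_a with K_a=1.25 → 12.8.
Total e_ss = 12.8.

12.8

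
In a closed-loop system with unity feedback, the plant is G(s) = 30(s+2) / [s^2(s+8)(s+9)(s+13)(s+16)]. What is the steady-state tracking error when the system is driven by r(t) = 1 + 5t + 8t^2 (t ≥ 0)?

3993.6

Two free integrators in G(s): this is a type 2 system. Taking each input component in turn:
  • 1: tracked with zero error.
  • 5t: tracked with zero error.
  • 8t^2: e_ss = 16/K_a with K_a=5/1248 → 3993.6.
Total e_ss = 3993.6.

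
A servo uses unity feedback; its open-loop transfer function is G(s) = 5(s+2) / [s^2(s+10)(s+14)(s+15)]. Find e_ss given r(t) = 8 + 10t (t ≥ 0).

G(s) has two factors of s in the denominator, so the system is type 2. By superposition:
  • 8: tracked with zero error.
  • 10t: tracked with zero error.
Total e_ss = 0.

0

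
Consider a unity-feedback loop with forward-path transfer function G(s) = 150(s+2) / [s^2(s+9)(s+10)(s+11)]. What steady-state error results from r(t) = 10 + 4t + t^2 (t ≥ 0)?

System type = 2 (two poles at s=0). Treating each term separately:
  • 10: tracked with zero error.
  • 4t: tracked with zero error.
  • t^2: e_ss = 2/K_a with K_a=10/33 → 6.6.
Total e_ss = 6.6.

6.6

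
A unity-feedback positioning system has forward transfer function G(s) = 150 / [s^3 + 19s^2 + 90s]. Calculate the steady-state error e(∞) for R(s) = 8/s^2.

4.8

Factoring s from the denominator leaves a polynomial with constant term 90, so the system is type 1.
K_v = lim_{s→0} s·G(s) = 150 / 90 = 5/3.
e_ss = 8/K_v = 8/(5/3) = 4.8.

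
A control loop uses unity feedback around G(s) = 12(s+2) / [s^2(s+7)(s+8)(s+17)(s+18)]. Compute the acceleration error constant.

1/714

The open loop has two poles at the origin → type 2 system.
K_a = lim_{s→0} s^2·G(s) = 12·2 / (7·8·17·18) = 1/714.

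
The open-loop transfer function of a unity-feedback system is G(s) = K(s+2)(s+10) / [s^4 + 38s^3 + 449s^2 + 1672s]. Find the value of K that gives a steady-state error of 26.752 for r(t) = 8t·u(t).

25

Factoring s from the denominator leaves a polynomial with constant term 1672, so the system is type 1.
K_v = lim_{s→0} s·G(s) = K·2·10 / 1672 = (5/418)·K.
e_ss = 8/K_v = 26.752 ⇒ K_v = 125/418 ⇒ K = (125/418)/(5/418) = 25.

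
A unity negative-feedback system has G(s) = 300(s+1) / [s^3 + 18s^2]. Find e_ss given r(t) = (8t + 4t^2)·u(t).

The denominator has no term below 18s^2 — 2 poles at s=0, type 2. Taking each input component in turn:
  • 8t: tracked with zero error.
  • 4t^2: e_ss = 8/K_a with K_a=50/3 → 0.48.
Total e_ss = 0.48.

0.48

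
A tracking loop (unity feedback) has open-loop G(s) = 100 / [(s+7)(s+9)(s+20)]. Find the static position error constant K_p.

The open loop has no poles at the origin → type 0 system.
K_p = lim_{s→0} G(s) = 100 / (7·9·20) = 5/63.

5/63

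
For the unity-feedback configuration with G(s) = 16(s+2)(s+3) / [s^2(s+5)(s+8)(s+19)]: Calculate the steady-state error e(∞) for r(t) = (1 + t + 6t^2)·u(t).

95

G(s) has two factors of s in the denominator, so the system is type 2. Treating each term separately:
  • 1: tracked with zero error.
  • t: tracked with zero error.
  • 6t^2: e_ss = 12/K_a with K_a=12/95 → 95.
Total e_ss = 95.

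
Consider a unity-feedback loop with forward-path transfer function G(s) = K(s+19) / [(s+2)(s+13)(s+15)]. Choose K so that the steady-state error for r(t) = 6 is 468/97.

The open loop has no poles at the origin → type 0 system.
K_p = lim_{s→0} G(s) = K·19 / (2·13·15) = (19/390)·K.
e_ss = 6/(1 + K_p) = 468/97 ⇒ 1 + (19/390)·K = 97/78 ⇒ K = 5.

5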